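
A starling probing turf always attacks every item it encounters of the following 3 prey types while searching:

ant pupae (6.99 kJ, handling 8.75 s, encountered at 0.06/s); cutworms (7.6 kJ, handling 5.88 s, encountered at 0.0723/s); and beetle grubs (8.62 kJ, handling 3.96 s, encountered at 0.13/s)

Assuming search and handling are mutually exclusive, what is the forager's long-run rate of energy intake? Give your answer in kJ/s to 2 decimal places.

0.85 kJ/s

R = Σλ_iE_i / (1 + Σλ_ih_i)
Numerator: 0.06×6.99 + 0.0723×7.6 + 0.13×8.62 = 2.089
Denominator: 1 + 0.06×8.75 + 0.0723×5.88 + 0.13×3.96 = 2.465
R = 2.089/2.465 = 0.8477 kJ/s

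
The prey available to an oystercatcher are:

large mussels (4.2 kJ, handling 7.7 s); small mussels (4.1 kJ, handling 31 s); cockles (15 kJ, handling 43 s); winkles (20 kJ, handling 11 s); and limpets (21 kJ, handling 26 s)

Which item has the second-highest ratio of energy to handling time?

In descending order of E/h:
winkles: 20/11 = 1.82 kJ/s
limpets: 21/26 = 0.808 kJ/s
large mussels: 4.2/7.7 = 0.545 kJ/s
cockles: 15/43 = 0.349 kJ/s
small mussels: 4.1/31 = 0.132 kJ/s

limpets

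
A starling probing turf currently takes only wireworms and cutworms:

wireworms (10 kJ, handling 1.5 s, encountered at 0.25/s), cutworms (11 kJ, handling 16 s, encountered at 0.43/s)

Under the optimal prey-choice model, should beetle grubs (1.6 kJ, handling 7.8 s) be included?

No

Intake rate on the current diet: R = (0.25×10 + 0.43×11) / (1 + 0.25×1.5 + 0.43×16) = 7.23/8.255 = 0.8758 kJ/s.
beetle grubs: E/h = 1.6/7.8 = 0.2051 kJ/s.
Since 0.2051 < R, time spent handling beetle grubs is better spent searching.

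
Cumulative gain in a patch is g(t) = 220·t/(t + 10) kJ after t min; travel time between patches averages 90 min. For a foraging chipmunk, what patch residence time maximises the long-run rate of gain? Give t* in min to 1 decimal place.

Maximise g(t)/(T+t): set derivative to zero → g'(t)(T+t) = g(t).
g'(t) = 220·10/(t + 10)². Setting 220·10/(t+10)² = 220t/[(t+10)(90+t)] gives 10(90+t) = t(t+10), so t² = 10×90 = 900.
t* = √900 = 30 min.

30.0 min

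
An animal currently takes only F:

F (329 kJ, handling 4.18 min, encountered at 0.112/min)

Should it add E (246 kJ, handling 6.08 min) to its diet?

Current rate: (0.112×329)/(1 + 0.112×4.18) = 25.1 kJ/min.
E: E/h = 246/6.08 = 40.46 kJ/min.
40.46 > 25.1, so adding E raises the average — include it.

Yes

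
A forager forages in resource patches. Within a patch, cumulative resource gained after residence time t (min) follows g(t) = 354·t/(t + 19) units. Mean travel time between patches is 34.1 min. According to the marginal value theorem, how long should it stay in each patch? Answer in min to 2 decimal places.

By the marginal value theorem, leave when the instantaneous gain rate g'(t) equals the habitat-wide average g(t)/(T + t).
g'(t) = 354·19/(t + 19)². Setting 354·19/(t+19)² = 354t/[(t+19)(34.1+t)] gives 19(34.1+t) = t(t+19), so t² = 19×34.1 = 647.9.
t* = √647.9 = 25.45 min.

25.45 min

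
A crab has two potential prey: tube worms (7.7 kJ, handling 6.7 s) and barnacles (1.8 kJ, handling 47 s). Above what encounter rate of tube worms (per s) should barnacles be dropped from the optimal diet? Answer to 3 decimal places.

The zero-one rule: include barnacles iff E₂/h₂ > λE₁/(1+λh₁). Equality gives the switch point.
λE₁h₂ = E₂ + λE₂h₁ ⇒ λ = E₂/(E₁h₂ − E₂h₁) = 1.8/(361.9 − 12.06) = 0.005145 per s.

0.005 per s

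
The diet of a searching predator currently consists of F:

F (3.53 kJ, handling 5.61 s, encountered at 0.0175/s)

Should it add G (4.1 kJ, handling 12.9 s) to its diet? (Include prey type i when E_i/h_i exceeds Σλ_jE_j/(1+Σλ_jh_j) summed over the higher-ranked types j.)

On F alone, R = ΣλE/(1+Σλh) = 0.06178/1.098 = 0.05625 kJ/s.
Profitability of G: 4.1/12.9 = 0.3178 kJ/s.
0.3178 > 0.05625, so adding G raises the average — include it.

Yes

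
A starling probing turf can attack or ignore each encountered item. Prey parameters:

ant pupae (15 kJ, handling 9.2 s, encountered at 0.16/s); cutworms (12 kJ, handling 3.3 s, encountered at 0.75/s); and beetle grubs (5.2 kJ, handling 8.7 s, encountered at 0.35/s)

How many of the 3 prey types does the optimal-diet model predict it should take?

Profitabilities (E/h, kJ/s): cutworms 3.64, ant pupae 1.63, beetle grubs 0.598. Add prey in this order while the next type's profitability exceeds the intake rate on those already taken.
Rate on top 1: 2.59. ant pupae: 1.63 < 2.59 → exclude; stop.
Optimal diet: cutworms — 1 of 3 types.

1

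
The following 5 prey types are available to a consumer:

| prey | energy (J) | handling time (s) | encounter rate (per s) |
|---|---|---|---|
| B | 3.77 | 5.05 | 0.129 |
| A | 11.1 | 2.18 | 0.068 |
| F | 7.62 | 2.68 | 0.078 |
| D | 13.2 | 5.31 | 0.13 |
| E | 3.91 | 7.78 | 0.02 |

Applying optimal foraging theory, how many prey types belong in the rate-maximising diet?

3

E/h in descending order: A 5.09, F 2.84, D 2.49, B 0.747, E 0.503 J/s. The optimal diet is the largest prefix of this list for which every included type satisfies E_i/h_i > R on the types above it.
Rate on top 1: 0.6574. F: 2.84 > 0.6574 → include.
Rate on top 2: 0.994. D: 2.49 > 0.994 → include.
Rate on top 3: 1.497. B: 0.747 < 1.497 → exclude; stop.
Optimal diet: A, F, D — 3 of 5 types.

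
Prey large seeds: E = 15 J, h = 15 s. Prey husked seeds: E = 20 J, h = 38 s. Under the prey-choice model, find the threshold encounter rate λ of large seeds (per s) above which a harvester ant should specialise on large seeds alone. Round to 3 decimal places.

At the threshold, the rate on large seeds alone equals the profitability of husked seeds: λ·15/(1 + λ·15) = 20/38 = 0.5263.
Rearranging, λ(15 − 0.5263×15) = 0.5263, so λ = 0.5263/7.105 = 0.07407 per s.

0.074 per s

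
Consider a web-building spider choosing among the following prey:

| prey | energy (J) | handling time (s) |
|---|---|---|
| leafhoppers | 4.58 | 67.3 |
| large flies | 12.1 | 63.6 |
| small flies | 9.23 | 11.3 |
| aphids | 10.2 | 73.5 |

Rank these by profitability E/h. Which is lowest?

Profitability E/h (J/s): leafhoppers = 4.58/67.3 = 0.0681, large flies = 12.1/63.6 = 0.19, small flies = 9.23/11.3 = 0.817, aphids = 10.2/73.5 = 0.139.
Ranked: small flies > large flies > aphids > leafhoppers.

leafhoppers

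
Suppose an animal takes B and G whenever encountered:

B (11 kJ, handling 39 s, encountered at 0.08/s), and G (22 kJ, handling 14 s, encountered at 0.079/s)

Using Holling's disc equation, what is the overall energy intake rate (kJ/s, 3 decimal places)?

R = (0.08×11 + 0.079×22) / (1 + 0.08×39 + 0.079×14) = 2.618/5.226 = 0.501 kJ/s.

0.501 kJ/s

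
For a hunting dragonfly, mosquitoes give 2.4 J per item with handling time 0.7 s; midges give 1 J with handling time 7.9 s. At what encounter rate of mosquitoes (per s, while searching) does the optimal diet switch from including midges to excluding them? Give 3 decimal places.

Drop midges once their profitability E₂/h₂ falls below the rate achievable on mosquitoes alone: E₂/h₂ = λE₁/(1 + λh₁).
Solve for λ: λE₁h₂ = E₂(1 + λh₁) → λ(E₁h₂ − E₂h₁) = E₂ → λ = E₂/(E₁h₂ − E₂h₁).
λ = 1/(2.4×7.9 − 1×0.7) = 1/18.26 = 0.05476 per s.

0.055 per s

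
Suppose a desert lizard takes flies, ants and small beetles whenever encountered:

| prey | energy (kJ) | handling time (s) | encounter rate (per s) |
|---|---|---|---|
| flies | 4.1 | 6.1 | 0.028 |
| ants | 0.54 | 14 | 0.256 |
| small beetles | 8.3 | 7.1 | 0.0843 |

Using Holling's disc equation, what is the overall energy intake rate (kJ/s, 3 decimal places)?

0.178 kJ/s

Energy encountered per unit search time: 0.028×4.1 + 0.256×0.54 + 0.0843×8.3 = 0.9527 kJ/s.
Handling time per unit search time: 0.028×6.1 + 0.256×14 + 0.0843×7.1 = 4.353.
Rate = 0.9527/(1 + 4.353) = 0.178 kJ/s.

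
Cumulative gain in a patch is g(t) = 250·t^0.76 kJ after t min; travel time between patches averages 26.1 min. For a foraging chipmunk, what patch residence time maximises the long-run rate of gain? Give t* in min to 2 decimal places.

By the marginal value theorem, leave when the instantaneous gain rate g'(t) equals the habitat-wide average g(t)/(T + t).
g'(t) = 0.76·250·t^-0.24. Setting 0.76·250·t^-0.24 = 250·t^0.76/(26.1+t) gives 0.76(26.1+t) = t, so 0.24·t = 0.76×26.1.
t* = 0.76×26.1/0.24 = 82.65 min.

82.65 min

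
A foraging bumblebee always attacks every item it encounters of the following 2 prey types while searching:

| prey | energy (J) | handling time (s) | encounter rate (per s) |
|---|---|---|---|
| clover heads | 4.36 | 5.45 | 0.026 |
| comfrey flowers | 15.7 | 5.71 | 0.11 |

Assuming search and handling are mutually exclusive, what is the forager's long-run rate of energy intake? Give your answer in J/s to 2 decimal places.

1.04 J/s

R = Σλ_iE_i / (1 + Σλ_ih_i)
Numerator: 0.026×4.36 + 0.11×15.7 = 1.84
Denominator: 1 + 0.026×5.45 + 0.11×5.71 = 1.77
R = 1.84/1.77 = 1.04 J/s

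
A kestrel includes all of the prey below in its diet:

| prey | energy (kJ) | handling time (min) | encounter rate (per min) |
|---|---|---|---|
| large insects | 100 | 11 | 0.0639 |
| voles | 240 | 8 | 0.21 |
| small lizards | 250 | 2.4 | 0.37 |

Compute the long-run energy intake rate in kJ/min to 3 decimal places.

Energy encountered per unit search time: 0.0639×100 + 0.21×240 + 0.37×250 = 149.3 kJ/min.
Handling time per unit search time: 0.0639×11 + 0.21×8 + 0.37×2.4 = 3.271.
Rate = 149.3/(1 + 3.271) = 34.96 kJ/min.

34.955 kJ/min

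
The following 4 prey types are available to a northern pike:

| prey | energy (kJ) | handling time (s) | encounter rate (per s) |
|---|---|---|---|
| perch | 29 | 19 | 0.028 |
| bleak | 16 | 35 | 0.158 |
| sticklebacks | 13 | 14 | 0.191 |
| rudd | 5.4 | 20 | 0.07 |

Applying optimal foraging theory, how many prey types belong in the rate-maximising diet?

E/h in descending order: perch 1.53, sticklebacks 0.929, bleak 0.457, rudd 0.27 kJ/s. The optimal diet is the largest prefix of this list for which every included type satisfies E_i/h_i > R on the types above it.
Rate on top 1: 0.53. sticklebacks: 0.929 > 0.53 → include.
Rate on top 2: 0.7834. bleak: 0.457 < 0.7834 → exclude; stop.
Optimal diet: perch, sticklebacks — 2 of 4 types.

2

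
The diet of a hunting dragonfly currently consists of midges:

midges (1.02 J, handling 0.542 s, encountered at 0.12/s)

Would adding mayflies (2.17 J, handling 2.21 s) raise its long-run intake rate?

Yes

Intake rate on the current diet: R = (0.12×1.02) / (1 + 0.12×0.542) = 0.1224/1.065 = 0.1149 J/s.
mayflies: E/h = 2.17/2.21 = 0.9819 J/s.
Since 0.9819 > R, including mayflies increases the long-run rate.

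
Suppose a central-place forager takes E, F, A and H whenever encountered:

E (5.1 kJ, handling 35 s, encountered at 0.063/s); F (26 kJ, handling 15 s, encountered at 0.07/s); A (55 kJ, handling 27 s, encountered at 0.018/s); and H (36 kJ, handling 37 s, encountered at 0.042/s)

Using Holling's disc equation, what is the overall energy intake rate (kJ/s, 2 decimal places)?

R = (0.063×5.1 + 0.07×26 + 0.018×55 + 0.042×36) / (1 + 0.063×35 + 0.07×15 + 0.018×27 + 0.042×37) = 4.643/6.295 = 0.7376 kJ/s.

0.74 kJ/s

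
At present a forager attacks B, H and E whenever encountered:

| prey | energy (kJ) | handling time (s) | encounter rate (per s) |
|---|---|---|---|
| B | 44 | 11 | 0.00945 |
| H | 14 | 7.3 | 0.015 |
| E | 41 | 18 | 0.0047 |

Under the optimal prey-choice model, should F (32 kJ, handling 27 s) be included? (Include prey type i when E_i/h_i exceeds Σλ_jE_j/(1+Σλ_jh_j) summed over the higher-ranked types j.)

Yes

Intake rate on the current diet: R = (0.00945×44 + 0.015×14 + 0.0047×41) / (1 + 0.00945×11 + 0.015×7.3 + 0.0047×18) = 0.8185/1.298 = 0.6306 kJ/s.
Profitability of F: 32/27 = 1.185 kJ/s.
1.185 > 0.6306, so adding F raises the average — include it.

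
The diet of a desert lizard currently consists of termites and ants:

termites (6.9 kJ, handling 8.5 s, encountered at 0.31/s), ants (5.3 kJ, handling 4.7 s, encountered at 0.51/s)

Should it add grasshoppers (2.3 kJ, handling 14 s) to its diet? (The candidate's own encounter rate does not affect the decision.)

No

On termites and ants alone, R = ΣλE/(1+Σλh) = 4.842/6.032 = 0.8027 kJ/s.
Profitability of grasshoppers: 2.3/14 = 0.1643 kJ/s.
0.1643 < 0.8027, so adding grasshoppers would lower the average — exclude it.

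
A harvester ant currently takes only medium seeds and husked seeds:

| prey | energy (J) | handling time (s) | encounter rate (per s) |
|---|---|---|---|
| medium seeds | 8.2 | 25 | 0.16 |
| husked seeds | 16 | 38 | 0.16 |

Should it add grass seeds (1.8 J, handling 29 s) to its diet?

On medium seeds and husked seeds alone, R = ΣλE/(1+Σλh) = 3.872/11.08 = 0.3495 J/s.
grass seeds: E/h = 1.8/29 = 0.06207 J/s.
0.06207 < 0.3495, so adding grass seeds would lower the average — exclude it.

No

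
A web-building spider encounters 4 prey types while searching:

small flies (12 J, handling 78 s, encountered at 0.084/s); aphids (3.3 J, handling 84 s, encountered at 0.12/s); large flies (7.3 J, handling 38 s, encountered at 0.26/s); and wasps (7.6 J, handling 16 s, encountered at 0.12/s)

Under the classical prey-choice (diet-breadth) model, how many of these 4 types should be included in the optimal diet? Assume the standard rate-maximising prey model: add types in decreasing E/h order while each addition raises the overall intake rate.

Profitabilities (E/h, J/s): wasps 0.475, large flies 0.192, small flies 0.154, aphids 0.0393. Add prey in this order while the next type's profitability exceeds the intake rate on those already taken.
Rate on top 1: 0.3123. large flies: 0.192 < 0.3123 → exclude; stop.
Optimal diet: wasps — 1 of 4 types.

1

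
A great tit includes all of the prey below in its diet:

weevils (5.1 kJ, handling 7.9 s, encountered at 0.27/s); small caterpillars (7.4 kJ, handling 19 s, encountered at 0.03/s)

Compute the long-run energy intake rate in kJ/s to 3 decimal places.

Energy encountered per unit search time: 0.27×5.1 + 0.03×7.4 = 1.599 kJ/s.
Handling time per unit search time: 0.27×7.9 + 0.03×19 = 2.703.
Rate = 1.599/(1 + 2.703) = 0.4318 kJ/s.

0.432 kJ/s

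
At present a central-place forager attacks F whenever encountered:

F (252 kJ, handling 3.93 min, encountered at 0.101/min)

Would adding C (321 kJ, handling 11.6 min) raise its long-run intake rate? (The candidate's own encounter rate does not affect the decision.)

Current rate: (0.101×252)/(1 + 0.101×3.93) = 18.22 kJ/min.
Profitability of C: 321/11.6 = 27.67 kJ/min.
Since 27.67 > R, including C increases the long-run rate.

Yes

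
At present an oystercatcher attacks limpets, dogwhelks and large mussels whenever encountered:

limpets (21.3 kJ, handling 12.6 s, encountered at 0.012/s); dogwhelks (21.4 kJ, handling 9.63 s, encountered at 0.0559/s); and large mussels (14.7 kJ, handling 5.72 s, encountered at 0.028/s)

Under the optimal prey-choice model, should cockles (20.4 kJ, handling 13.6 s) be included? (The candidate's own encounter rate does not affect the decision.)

Yes

On limpets, dogwhelks and large mussels alone, R = ΣλE/(1+Σλh) = 1.863/1.85 = 1.007 kJ/s.
Profitability of cockles: 20.4/13.6 = 1.5 kJ/s.
Since 1.5 > R, including cockles increases the long-run rate.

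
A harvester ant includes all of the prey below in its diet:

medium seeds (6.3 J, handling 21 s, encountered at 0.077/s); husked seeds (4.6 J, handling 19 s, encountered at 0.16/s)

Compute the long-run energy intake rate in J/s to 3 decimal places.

Energy encountered per unit search time: 0.077×6.3 + 0.16×4.6 = 1.221 J/s.
Handling time per unit search time: 0.077×21 + 0.16×19 = 4.657.
Rate = 1.221/(1 + 4.657) = 0.2159 J/s.

0.216 J/s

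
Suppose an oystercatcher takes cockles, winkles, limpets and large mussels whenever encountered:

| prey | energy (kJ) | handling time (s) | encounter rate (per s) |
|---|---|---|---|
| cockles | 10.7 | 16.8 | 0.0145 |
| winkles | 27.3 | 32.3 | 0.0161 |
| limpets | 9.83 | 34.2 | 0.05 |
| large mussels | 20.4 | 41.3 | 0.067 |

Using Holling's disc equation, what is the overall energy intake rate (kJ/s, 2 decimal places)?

0.39 kJ/s

R = Σλ_iE_i / (1 + Σλ_ih_i)
Numerator: 0.0145×10.7 + 0.0161×27.3 + 0.05×9.83 + 0.067×20.4 = 2.453
Denominator: 1 + 0.0145×16.8 + 0.0161×32.3 + 0.05×34.2 + 0.067×41.3 = 6.241
R = 2.453/6.241 = 0.3931 kJ/s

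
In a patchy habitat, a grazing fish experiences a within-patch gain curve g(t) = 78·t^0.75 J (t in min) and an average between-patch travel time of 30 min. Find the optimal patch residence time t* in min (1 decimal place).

90.0 min

Maximise g(t)/(T+t): set derivative to zero → g'(t)(T+t) = g(t).
g'(t) = 0.75·78·t^-0.25. Setting 0.75·78·t^-0.25 = 78·t^0.75/(30+t) gives 0.75(30+t) = t, so 0.25·t = 0.75×30.
t* = 0.75×30/0.25 = 90 min.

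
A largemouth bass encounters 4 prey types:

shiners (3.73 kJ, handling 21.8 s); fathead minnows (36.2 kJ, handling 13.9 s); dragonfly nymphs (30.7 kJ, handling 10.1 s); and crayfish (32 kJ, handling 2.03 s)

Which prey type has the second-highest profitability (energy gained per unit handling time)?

dragonfly nymphs

Profitability E/h (kJ/s): shiners = 3.73/21.8 = 0.171, fathead minnows = 36.2/13.9 = 2.6, dragonfly nymphs = 30.7/10.1 = 3.04, crayfish = 32/2.03 = 15.8.
Ranked: crayfish > dragonfly nymphs > fathead minnows > shiners.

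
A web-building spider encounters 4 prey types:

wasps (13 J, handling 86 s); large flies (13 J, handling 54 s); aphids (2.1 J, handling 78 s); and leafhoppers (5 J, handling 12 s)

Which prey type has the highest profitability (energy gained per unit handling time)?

leafhoppers

Profitability E/h (J/s): wasps = 13/86 = 0.151, large flies = 13/54 = 0.241, aphids = 2.1/78 = 0.0269, leafhoppers = 5/12 = 0.417.
Ranked: leafhoppers > large flies > wasps > aphids.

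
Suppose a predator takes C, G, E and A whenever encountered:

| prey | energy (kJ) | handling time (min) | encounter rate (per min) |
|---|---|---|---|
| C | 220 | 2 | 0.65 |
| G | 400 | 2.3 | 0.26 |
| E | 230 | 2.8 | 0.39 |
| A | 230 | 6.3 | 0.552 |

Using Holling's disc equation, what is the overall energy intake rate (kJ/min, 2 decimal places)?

Energy encountered per unit search time: 0.65×220 + 0.26×400 + 0.39×230 + 0.552×230 = 463.7 kJ/min.
Handling time per unit search time: 0.65×2 + 0.26×2.3 + 0.39×2.8 + 0.552×6.3 = 6.468.
Rate = 463.7/(1 + 6.468) = 62.09 kJ/min.

62.09 kJ/min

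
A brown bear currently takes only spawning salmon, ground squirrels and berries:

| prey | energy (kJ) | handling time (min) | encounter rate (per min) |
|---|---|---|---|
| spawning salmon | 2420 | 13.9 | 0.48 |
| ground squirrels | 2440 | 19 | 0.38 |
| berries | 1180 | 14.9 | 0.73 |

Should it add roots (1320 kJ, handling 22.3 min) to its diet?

Current rate: (0.48×2420 + 0.38×2440 + 0.73×1180)/(1 + 0.48×13.9 + 0.38×19 + 0.73×14.9) = 114.5 kJ/min.
Profitability of roots: 1320/22.3 = 59.19 kJ/min.
59.19 < 114.5, so adding roots would lower the average — exclude it.

No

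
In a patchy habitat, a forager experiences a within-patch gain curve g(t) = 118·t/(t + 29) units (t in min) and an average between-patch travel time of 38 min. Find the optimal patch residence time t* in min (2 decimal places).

Maximise g(t)/(T+t): set derivative to zero → g'(t)(T+t) = g(t).
g'(t) = 118·29/(t + 29)². Setting 118·29/(t+29)² = 118t/[(t+29)(38+t)] gives 29(38+t) = t(t+29), so t² = 29×38 = 1102.
t* = √1102 = 33.2 min.

33.20 min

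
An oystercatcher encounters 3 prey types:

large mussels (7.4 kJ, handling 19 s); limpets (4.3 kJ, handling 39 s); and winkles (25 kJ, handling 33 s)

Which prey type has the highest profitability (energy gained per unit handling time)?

Profitability E/h (kJ/s): large mussels = 7.4/19 = 0.389, limpets = 4.3/39 = 0.11, winkles = 25/33 = 0.758.
Ranked: winkles > large mussels > limpets.

winkles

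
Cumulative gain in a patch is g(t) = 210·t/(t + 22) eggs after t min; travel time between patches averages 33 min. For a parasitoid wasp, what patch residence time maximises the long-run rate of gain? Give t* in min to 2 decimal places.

By the marginal value theorem, leave when the instantaneous gain rate g'(t) equals the habitat-wide average g(t)/(T + t).
g'(t) = 210·22/(t + 22)². Setting 210·22/(t+22)² = 210t/[(t+22)(33+t)] gives 22(33+t) = t(t+22), so t² = 22×33 = 726.
t* = √726 = 26.94 min.

26.94 min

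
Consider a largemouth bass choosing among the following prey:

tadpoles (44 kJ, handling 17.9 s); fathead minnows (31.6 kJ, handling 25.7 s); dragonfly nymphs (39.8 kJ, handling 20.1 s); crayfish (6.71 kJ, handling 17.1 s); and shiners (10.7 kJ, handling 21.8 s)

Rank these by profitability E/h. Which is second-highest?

dragonfly nymphs

Profitability E/h (kJ/s): tadpoles = 44/17.9 = 2.46, fathead minnows = 31.6/25.7 = 1.23, dragonfly nymphs = 39.8/20.1 = 1.98, crayfish = 6.71/17.1 = 0.392, shiners = 10.7/21.8 = 0.491.
Ranked: tadpoles > dragonfly nymphs > fathead minnows > shiners > crayfish.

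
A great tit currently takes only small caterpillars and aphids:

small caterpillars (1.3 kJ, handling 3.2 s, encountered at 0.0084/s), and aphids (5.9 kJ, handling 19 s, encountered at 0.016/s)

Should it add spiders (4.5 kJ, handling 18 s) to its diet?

Intake rate on the current diet: R = (0.0084×1.3 + 0.016×5.9) / (1 + 0.0084×3.2 + 0.016×19) = 0.1053/1.331 = 0.07914 kJ/s.
Profitability of spiders: 4.5/18 = 0.25 kJ/s.
Since 0.25 > R, including spiders increases the long-run rate.

Yes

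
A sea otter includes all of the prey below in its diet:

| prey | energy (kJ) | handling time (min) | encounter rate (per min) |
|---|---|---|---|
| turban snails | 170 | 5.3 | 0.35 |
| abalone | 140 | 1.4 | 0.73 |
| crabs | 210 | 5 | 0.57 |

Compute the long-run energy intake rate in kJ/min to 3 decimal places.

41.831 kJ/min

Energy encountered per unit search time: 0.35×170 + 0.73×140 + 0.57×210 = 281.4 kJ/min.
Handling time per unit search time: 0.35×5.3 + 0.73×1.4 + 0.57×5 = 5.727.
Rate = 281.4/(1 + 5.727) = 41.83 kJ/min.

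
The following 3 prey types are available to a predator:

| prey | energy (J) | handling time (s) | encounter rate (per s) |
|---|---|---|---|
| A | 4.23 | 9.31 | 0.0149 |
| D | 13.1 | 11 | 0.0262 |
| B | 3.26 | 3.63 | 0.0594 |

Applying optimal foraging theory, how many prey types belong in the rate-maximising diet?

Rank by E/h (J/s): D 1.19, B 0.898, A 0.454. Include each in turn until the next type's E/h falls below the running intake rate.
Rate on top 1: 0.2664. B: 0.898 > 0.2664 → include.
Rate on top 2: 0.357. A: 0.454 > 0.357 → include.
Optimal diet: D, B, A — 3 of 3 types.

3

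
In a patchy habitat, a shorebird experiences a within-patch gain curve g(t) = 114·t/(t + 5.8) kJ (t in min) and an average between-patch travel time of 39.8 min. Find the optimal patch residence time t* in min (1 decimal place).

By the marginal value theorem, leave when the instantaneous gain rate g'(t) equals the habitat-wide average g(t)/(T + t).
g'(t) = 114·5.8/(t + 5.8)². Setting 114·5.8/(t+5.8)² = 114t/[(t+5.8)(39.8+t)] gives 5.8(39.8+t) = t(t+5.8), so t² = 5.8×39.8 = 230.8.
t* = √230.8 = 15.19 min.

15.2 min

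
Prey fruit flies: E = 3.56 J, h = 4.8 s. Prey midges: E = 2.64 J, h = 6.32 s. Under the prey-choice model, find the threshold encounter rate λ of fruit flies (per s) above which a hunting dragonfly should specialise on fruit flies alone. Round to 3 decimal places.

0.269 per s

At the threshold, the rate on fruit flies alone equals the profitability of midges: λ·3.56/(1 + λ·4.8) = 2.64/6.32 = 0.4177.
Rearranging, λ(3.56 − 0.4177×4.8) = 0.4177, so λ = 0.4177/1.555 = 0.2686 per s.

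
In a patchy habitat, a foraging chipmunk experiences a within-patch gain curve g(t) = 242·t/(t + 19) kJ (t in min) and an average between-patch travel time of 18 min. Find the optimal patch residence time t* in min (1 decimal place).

18.5 min

By the marginal value theorem, leave when the instantaneous gain rate g'(t) equals the habitat-wide average g(t)/(T + t).
g'(t) = 242·19/(t + 19)². Setting 242·19/(t+19)² = 242t/[(t+19)(18+t)] gives 19(18+t) = t(t+19), so t² = 19×18 = 342.
t* = √342 = 18.49 min.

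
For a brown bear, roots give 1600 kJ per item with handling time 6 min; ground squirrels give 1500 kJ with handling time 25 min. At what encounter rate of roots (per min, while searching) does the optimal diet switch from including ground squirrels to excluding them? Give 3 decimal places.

0.048 per min

Drop ground squirrels once their profitability E₂/h₂ falls below the rate achievable on roots alone: E₂/h₂ = λE₁/(1 + λh₁).
Solve for λ: λE₁h₂ = E₂(1 + λh₁) → λ(E₁h₂ − E₂h₁) = E₂ → λ = E₂/(E₁h₂ − E₂h₁).
λ = 1500/(1600×25 − 1500×6) = 1500/3.1e+04 = 0.04839 per min.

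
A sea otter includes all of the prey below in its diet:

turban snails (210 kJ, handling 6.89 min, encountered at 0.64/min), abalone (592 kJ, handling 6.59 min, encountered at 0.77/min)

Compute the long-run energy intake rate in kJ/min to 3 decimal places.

56.300 kJ/min

Energy encountered per unit search time: 0.64×210 + 0.77×592 = 590.2 kJ/min.
Handling time per unit search time: 0.64×6.89 + 0.77×6.59 = 9.484.
Rate = 590.2/(1 + 9.484) = 56.3 kJ/min.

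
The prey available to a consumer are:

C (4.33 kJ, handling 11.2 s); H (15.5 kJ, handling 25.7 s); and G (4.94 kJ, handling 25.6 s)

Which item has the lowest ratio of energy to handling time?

Profitability E/h (kJ/s): C = 4.33/11.2 = 0.387, H = 15.5/25.7 = 0.603, G = 4.94/25.6 = 0.193.
Ranked: H > C > G.

G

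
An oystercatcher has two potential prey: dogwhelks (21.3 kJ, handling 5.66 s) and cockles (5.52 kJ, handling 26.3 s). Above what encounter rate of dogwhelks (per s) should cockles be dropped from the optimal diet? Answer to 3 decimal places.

Drop cockles once their profitability E₂/h₂ falls below the rate achievable on dogwhelks alone: E₂/h₂ = λE₁/(1 + λh₁).
Solve for λ: λE₁h₂ = E₂(1 + λh₁) → λ(E₁h₂ − E₂h₁) = E₂ → λ = E₂/(E₁h₂ − E₂h₁).
λ = 5.52/(21.3×26.3 − 5.52×5.66) = 5.52/528.9 = 0.01044 per s.

0.010 per s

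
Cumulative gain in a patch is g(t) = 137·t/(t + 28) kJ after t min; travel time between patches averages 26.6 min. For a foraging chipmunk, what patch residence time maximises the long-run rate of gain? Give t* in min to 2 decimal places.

27.29 min

Optimal t* satisfies g'(t*) = g(t*)/(T + t*).
g'(t) = 137·28/(t + 28)². Setting 137·28/(t+28)² = 137t/[(t+28)(26.6+t)] gives 28(26.6+t) = t(t+28), so t² = 28×26.6 = 744.8.
t* = √744.8 = 27.29 min.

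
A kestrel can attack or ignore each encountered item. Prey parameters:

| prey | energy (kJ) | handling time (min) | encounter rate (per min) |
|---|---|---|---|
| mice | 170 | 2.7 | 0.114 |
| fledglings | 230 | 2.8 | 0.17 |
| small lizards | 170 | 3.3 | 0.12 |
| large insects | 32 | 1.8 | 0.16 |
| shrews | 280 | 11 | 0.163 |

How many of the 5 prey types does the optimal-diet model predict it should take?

3

E/h in descending order: fledglings 82.1, mice 63, small lizards 51.5, shrews 25.5, large insects 17.8 kJ/min. The optimal diet is the largest prefix of this list for which every included type satisfies E_i/h_i > R on the types above it.
Rate on top 1: 26.49. mice: 63 > 26.49 → include.
Rate on top 2: 32.78. small lizards: 51.5 > 32.78 → include.
Rate on top 3: 36.19. shrews: 25.5 < 36.19 → exclude; stop.
Optimal diet: fledglings, mice, small lizards — 3 of 5 types.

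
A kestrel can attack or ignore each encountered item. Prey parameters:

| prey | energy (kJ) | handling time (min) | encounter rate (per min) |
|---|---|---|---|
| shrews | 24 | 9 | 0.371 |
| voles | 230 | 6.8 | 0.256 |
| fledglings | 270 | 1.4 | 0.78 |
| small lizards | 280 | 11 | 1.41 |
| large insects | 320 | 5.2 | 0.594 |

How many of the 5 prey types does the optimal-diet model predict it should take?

Rank by E/h (kJ/min): fledglings 193, large insects 61.5, voles 33.8, small lizards 25.5, shrews 2.67. Include each in turn until the next type's E/h falls below the running intake rate.
Rate on top 1: 100.7. large insects: 61.5 < 100.7 → exclude; stop.
Optimal diet: fledglings — 1 of 5 types.

1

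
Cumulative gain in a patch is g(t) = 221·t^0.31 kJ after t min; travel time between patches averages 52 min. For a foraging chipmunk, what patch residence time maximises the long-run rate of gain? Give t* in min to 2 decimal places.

23.36 min

By the marginal value theorem, leave when the instantaneous gain rate g'(t) equals the habitat-wide average g(t)/(T + t).
g'(t) = 0.31·221·t^-0.69. Setting 0.31·221·t^-0.69 = 221·t^0.31/(52+t) gives 0.31(52+t) = t, so 0.69·t = 0.31×52.
t* = 0.31×52/0.69 = 23.36 min.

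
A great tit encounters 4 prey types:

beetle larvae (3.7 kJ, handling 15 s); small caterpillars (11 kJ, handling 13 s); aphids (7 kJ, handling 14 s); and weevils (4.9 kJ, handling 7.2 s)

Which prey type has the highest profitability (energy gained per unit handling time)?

Profitability E/h (kJ/s): beetle larvae = 3.7/15 = 0.247, small caterpillars = 11/13 = 0.846, aphids = 7/14 = 0.5, weevils = 4.9/7.2 = 0.681.
Ranked: small caterpillars > weevils > aphids > beetle larvae.

small caterpillars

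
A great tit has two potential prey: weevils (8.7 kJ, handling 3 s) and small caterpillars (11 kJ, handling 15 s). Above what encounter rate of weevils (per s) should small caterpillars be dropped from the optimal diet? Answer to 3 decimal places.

0.113 per s

At the threshold, the rate on weevils alone equals the profitability of small caterpillars: λ·8.7/(1 + λ·3) = 11/15 = 0.7333.
Rearranging, λ(8.7 − 0.7333×3) = 0.7333, so λ = 0.7333/6.5 = 0.1128 per s.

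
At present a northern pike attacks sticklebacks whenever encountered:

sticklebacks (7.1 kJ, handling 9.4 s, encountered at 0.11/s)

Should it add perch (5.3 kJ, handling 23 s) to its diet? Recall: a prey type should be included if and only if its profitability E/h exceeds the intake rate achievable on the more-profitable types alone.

No

Current rate: (0.11×7.1)/(1 + 0.11×9.4) = 0.384 kJ/s.
perch: E/h = 5.3/23 = 0.2304 kJ/s.
0.2304 < 0.384, so adding perch would lower the average — exclude it.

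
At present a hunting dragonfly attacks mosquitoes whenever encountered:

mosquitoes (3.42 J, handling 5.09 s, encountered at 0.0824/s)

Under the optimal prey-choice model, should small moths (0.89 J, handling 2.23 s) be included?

On mosquitoes alone, R = ΣλE/(1+Σλh) = 0.2818/1.419 = 0.1985 J/s.
Profitability of small moths: 0.89/2.23 = 0.3991 J/s.
0.3991 > 0.1985, so adding small moths raises the average — include it.

Yes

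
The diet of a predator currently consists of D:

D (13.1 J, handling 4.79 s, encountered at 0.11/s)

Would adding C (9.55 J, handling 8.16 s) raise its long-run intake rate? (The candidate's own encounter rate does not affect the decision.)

Intake rate on the current diet: R = (0.11×13.1) / (1 + 0.11×4.79) = 1.441/1.527 = 0.9437 J/s.
Profitability of C: 9.55/8.16 = 1.17 J/s.
1.17 > 0.9437, so adding C raises the average — include it.

Yes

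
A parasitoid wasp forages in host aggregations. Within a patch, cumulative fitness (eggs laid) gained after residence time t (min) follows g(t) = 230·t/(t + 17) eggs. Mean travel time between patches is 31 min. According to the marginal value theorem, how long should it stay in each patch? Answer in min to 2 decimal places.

Maximise g(t)/(T+t): set derivative to zero → g'(t)(T+t) = g(t).
g'(t) = 230·17/(t + 17)². Setting 230·17/(t+17)² = 230t/[(t+17)(31+t)] gives 17(31+t) = t(t+17), so t² = 17×31 = 527.
t* = √527 = 22.96 min.

22.96 min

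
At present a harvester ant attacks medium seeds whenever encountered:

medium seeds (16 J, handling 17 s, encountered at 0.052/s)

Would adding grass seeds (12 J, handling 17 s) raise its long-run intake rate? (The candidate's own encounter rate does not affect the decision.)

Yes

On medium seeds alone, R = ΣλE/(1+Σλh) = 0.832/1.884 = 0.4416 J/s.
Profitability of grass seeds: 12/17 = 0.7059 J/s.
0.7059 > 0.4416, so adding grass seeds raises the average — include it.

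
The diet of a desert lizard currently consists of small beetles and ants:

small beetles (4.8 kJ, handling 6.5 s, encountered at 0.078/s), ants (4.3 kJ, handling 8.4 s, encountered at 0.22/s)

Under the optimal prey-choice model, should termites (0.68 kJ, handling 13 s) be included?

No

On small beetles and ants alone, R = ΣλE/(1+Σλh) = 1.32/3.355 = 0.3936 kJ/s.
termites: E/h = 0.68/13 = 0.05231 kJ/s.
Since 0.05231 < R, time spent handling termites is better spent searching.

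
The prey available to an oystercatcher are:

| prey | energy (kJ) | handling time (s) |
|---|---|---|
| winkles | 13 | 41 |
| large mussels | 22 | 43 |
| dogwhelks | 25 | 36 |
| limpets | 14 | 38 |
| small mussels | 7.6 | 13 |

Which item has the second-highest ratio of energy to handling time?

small mussels

Profitability E/h (kJ/s): winkles = 13/41 = 0.317, large mussels = 22/43 = 0.512, dogwhelks = 25/36 = 0.694, limpets = 14/38 = 0.368, small mussels = 7.6/13 = 0.585.
Ranked: dogwhelks > small mussels > large mussels > limpets > winkles.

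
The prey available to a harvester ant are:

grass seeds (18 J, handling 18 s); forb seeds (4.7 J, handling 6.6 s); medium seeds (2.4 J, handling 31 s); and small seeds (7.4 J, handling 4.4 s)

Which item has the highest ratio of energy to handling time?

small seeds

In descending order of E/h:
small seeds: 7.4/4.4 = 1.68 J/s
grass seeds: 18/18 = 1 J/s
forb seeds: 4.7/6.6 = 0.712 J/s
medium seeds: 2.4/31 = 0.0774 J/s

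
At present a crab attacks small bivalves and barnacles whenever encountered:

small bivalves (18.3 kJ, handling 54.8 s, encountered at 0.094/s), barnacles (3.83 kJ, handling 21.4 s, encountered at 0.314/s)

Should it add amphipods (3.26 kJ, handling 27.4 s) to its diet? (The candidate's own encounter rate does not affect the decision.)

Intake rate on the current diet: R = (0.094×18.3 + 0.314×3.83) / (1 + 0.094×54.8 + 0.314×21.4) = 2.923/12.87 = 0.2271 kJ/s.
amphipods: E/h = 3.26/27.4 = 0.119 kJ/s.
0.119 < 0.2271, so adding amphipods would lower the average — exclude it.

No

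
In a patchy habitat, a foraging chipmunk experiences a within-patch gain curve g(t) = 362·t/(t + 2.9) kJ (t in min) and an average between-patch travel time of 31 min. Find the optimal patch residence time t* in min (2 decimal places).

9.48 min

Optimal t* satisfies g'(t*) = g(t*)/(T + t*).
g'(t) = 362·2.9/(t + 2.9)². Setting 362·2.9/(t+2.9)² = 362t/[(t+2.9)(31+t)] gives 2.9(31+t) = t(t+2.9), so t² = 2.9×31 = 89.9.
t* = √89.9 = 9.482 min.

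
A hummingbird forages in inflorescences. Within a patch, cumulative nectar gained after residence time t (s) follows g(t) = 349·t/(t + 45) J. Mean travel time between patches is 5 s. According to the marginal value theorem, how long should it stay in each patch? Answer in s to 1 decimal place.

Optimal t* satisfies g'(t*) = g(t*)/(T + t*).
g'(t) = 349·45/(t + 45)². Setting 349·45/(t+45)² = 349t/[(t+45)(5+t)] gives 45(5+t) = t(t+45), so t² = 45×5 = 225.
t* = √225 = 15 s.

15.0 s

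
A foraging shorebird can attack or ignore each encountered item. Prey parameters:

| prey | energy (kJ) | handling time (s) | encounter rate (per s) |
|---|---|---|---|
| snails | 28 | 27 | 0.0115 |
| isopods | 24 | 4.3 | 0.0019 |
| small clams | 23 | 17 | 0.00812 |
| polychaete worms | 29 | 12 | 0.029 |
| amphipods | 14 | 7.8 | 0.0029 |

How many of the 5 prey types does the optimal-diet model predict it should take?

5

E/h in descending order: isopods 5.58, polychaete worms 2.42, amphipods 1.79, small clams 1.35, snails 1.04 kJ/s. The optimal diet is the largest prefix of this list for which every included type satisfies E_i/h_i > R on the types above it.
Rate on top 1: 0.04523. polychaete worms: 2.42 > 0.04523 → include.
Rate on top 2: 0.6538. amphipods: 1.79 > 0.6538 → include.
Rate on top 3: 0.6725. small clams: 1.35 > 0.6725 → include.
Rate on top 4: 0.7344. snails: 1.04 > 0.7344 → include.
Optimal diet: isopods, polychaete worms, amphipods, small clams, snails — 5 of 5 types.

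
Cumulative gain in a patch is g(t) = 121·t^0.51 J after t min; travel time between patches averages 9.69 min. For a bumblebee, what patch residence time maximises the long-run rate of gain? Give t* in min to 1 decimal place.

10.1 min

Maximise g(t)/(T+t): set derivative to zero → g'(t)(T+t) = g(t).
g'(t) = 0.51·121·t^-0.49. Setting 0.51·121·t^-0.49 = 121·t^0.51/(9.69+t) gives 0.51(9.69+t) = t, so 0.49·t = 0.51×9.69.
t* = 0.51×9.69/0.49 = 10.09 min.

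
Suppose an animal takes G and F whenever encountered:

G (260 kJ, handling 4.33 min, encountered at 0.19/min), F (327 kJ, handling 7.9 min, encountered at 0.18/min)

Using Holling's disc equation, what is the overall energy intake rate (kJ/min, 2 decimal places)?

R = (0.19×260 + 0.18×327) / (1 + 0.19×4.33 + 0.18×7.9) = 108.3/3.245 = 33.37 kJ/min.

33.37 kJ/min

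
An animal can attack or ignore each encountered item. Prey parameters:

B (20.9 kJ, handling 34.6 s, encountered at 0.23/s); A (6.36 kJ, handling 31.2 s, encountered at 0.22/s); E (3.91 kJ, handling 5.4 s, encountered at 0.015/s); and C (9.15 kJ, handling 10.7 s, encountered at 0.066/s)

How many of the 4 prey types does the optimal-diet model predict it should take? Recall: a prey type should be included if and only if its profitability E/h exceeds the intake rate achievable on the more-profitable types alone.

3

E/h in descending order: C 0.855, E 0.724, B 0.604, A 0.204 kJ/s. The optimal diet is the largest prefix of this list for which every included type satisfies E_i/h_i > R on the types above it.
Rate on top 1: 0.3539. E: 0.724 > 0.3539 → include.
Rate on top 2: 0.3707. B: 0.604 > 0.3707 → include.
Rate on top 3: 0.5613. A: 0.204 < 0.5613 → exclude; stop.
Optimal diet: C, E, B — 3 of 4 types.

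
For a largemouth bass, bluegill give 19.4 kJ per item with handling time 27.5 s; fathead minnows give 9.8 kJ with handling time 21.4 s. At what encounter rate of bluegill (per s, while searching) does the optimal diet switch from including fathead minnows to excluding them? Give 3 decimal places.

0.067 per s

At the threshold, the rate on bluegill alone equals the profitability of fathead minnows: λ·19.4/(1 + λ·27.5) = 9.8/21.4 = 0.4579.
Rearranging, λ(19.4 − 0.4579×27.5) = 0.4579, so λ = 0.4579/6.807 = 0.06728 per s.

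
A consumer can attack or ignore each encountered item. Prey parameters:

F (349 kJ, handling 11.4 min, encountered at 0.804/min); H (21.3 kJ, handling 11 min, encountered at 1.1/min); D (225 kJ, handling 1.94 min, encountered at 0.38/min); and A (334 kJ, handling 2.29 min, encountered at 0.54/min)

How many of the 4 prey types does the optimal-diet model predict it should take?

Profitabilities (E/h, kJ/min): A 146, D 116, F 30.6, H 1.94. Add prey in this order while the next type's profitability exceeds the intake rate on those already taken.
Rate on top 1: 80.64. D: 116 > 80.64 → include.
Rate on top 2: 89.4. F: 30.6 < 89.4 → exclude; stop.
Optimal diet: A, D — 2 of 4 types.

2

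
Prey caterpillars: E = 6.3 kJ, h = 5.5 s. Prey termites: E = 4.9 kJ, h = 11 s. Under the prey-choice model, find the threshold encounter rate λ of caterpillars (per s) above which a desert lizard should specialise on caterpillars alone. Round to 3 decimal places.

0.116 per s

Drop termites once their profitability E₂/h₂ falls below the rate achievable on caterpillars alone: E₂/h₂ = λE₁/(1 + λh₁).
Solve for λ: λE₁h₂ = E₂(1 + λh₁) → λ(E₁h₂ − E₂h₁) = E₂ → λ = E₂/(E₁h₂ − E₂h₁).
λ = 4.9/(6.3×11 − 4.9×5.5) = 4.9/42.35 = 0.1157 per s.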